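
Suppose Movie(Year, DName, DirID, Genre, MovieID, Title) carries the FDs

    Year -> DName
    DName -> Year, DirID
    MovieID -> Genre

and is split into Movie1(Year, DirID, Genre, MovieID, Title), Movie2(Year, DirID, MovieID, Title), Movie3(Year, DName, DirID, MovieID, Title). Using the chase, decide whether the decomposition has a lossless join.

Yes

Chase test. Columns are Year, DName, DirID, Genre, MovieID, Title; row i has aⱼ where attribute j ∈ Moviei, else bᵢⱼ.
Initial tableau (one row per fragment):
  row 1: a1 b12 a3 a4 a5 a6
  row 2: a1 b22 a3 b24 a5 a6
  row 3: a1 a2 a3 b34 a5 a6
Rows 1 and 2 agree on Year; apply Year→DName and equate their DName entries.
Rows 1 and 3 agree on Year; apply Year→DName and equate their DName entries.
Rows 1 and 2 agree on MovieID; apply MovieID→Genre and equate their Genre entries.
Rows 1 and 3 agree on MovieID; apply MovieID→Genre and equate their Genre entries.
Row 1 is now all distinguished symbols — the join is lossless.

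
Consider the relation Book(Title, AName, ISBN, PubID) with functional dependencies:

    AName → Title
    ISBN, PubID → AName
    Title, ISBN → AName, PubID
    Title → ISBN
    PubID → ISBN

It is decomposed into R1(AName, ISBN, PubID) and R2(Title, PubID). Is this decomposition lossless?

Common attributes: R1 ∩ R2 = {PubID}.
Closure of {PubID}: PubID → ISBN applies, adding ISBN; ISBN, PubID → AName applies, adding AName; AName → Title applies, adding Title. So (PubID)⁺ = {Title, AName, ISBN, PubID}.
This closure contains every attribute of R1, so R1 ∩ R2 → R1. The join is lossless.

Yes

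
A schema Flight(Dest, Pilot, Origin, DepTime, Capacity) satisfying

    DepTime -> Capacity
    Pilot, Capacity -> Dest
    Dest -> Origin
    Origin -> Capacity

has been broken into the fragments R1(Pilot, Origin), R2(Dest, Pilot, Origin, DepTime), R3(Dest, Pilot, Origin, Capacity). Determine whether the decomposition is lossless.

Chase test. Columns are Dest, Pilot, Origin, DepTime, Capacity; row i has aⱼ where attribute j ∈ Ri, else bᵢⱼ.
Initial tableau (one row per fragment):
  row 1: b11 a2 a3 b14 b15
  row 2: a1 a2 a3 a4 b25
  row 3: a1 a2 a3 b34 a5
Rows 1 and 2 agree on Origin; apply Origin→Capacity and equate their Capacity entries.
Rows 1 and 3 agree on Origin; apply Origin→Capacity and equate their Capacity entries.
Rows 1 and 2 agree on Pilot, Capacity; apply Pilot, Capacity→Dest and equate their Dest entries.
Row 2 is now all distinguished symbols — the join is lossless.

Yes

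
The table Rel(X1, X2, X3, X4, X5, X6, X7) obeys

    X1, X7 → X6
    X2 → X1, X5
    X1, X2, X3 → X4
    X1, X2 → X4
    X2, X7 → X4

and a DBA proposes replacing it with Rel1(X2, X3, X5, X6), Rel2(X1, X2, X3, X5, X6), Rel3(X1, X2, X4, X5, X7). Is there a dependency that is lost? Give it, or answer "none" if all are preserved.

X1, X7 → X6

Check X1, X7 → X6: no single fragment contains all of {X1, X6, X7}, and the restricted closure of {X1, X7} across the fragments never reaches {X6}.
X2 → X1, X5 is preserved.
X1, X2, X3 → X4 is preserved.
X1, X2 → X4 is preserved.
X2, X7 → X4 is preserved.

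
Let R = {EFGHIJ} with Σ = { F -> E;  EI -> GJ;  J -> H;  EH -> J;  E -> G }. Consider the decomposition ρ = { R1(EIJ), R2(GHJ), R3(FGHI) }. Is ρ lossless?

No

Chase test. Columns are EFGHIJ; row i has aⱼ where attribute j ∈ Ri, else bᵢⱼ.
Initial tableau (one row per fragment):
  row 1: a1 b12 b13 b14 a5 a6
  row 2: b21 b22 a3 a4 b25 a6
  row 3: b31 a2 a3 a4 a5 b36
Rows 1 and 2 agree on J; apply J→H and equate their H entries.
No row becomes fully distinguished — the join is lossy.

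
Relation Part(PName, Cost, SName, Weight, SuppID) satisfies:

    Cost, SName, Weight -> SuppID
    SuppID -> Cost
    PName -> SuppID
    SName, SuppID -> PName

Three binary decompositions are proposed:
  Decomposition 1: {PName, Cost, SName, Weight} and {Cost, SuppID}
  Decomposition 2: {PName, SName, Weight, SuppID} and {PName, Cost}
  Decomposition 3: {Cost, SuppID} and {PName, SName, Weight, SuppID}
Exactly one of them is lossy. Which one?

Decomposition 1: common = {Cost}, closure = {Cost} → lossy.
Decomposition 2: common = {PName}, closure = {PName, Cost, SuppID} → lossless.
Decomposition 3: common = {SuppID}, closure = {Cost, SuppID} → lossless.

Decomposition 1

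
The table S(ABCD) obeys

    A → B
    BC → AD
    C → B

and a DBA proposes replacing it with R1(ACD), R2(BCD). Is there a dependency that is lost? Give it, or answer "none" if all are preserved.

Check A → B: no single fragment contains all of {AB}, and the restricted closure of {A} across the fragments never reaches {B}.
BC → AD is preserved.
C → B is preserved.

A → B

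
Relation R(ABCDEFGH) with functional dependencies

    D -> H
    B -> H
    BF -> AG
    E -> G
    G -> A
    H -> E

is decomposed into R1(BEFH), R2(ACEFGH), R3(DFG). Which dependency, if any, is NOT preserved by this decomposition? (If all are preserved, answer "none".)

Check D → H: no single fragment contains all of {DH}, and the restricted closure of {D} across the fragments never reaches {H}.
B → H is preserved.
BF → AG is preserved.
E → G is preserved.
G → A is preserved.
H → E is preserved.

D -> H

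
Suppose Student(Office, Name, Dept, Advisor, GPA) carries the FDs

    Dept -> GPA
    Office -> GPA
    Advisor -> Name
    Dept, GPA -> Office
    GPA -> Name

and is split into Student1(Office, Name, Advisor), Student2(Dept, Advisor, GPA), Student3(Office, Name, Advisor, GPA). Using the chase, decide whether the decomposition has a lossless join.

No

Chase test. Columns are Office, Name, Dept, Advisor, GPA; row i has aⱼ where attribute j ∈ Studenti, else bᵢⱼ.
Initial tableau (one row per fragment):
  row 1: a1 a2 b13 a4 b15
  row 2: b21 b22 a3 a4 a5
  row 3: a1 a2 b33 a4 a5
Rows 1 and 3 agree on Office; apply Office→GPA and equate their GPA entries.
Rows 1 and 2 agree on Advisor; apply Advisor→Name and equate their Name entries.
No row becomes fully distinguished — the join is lossy.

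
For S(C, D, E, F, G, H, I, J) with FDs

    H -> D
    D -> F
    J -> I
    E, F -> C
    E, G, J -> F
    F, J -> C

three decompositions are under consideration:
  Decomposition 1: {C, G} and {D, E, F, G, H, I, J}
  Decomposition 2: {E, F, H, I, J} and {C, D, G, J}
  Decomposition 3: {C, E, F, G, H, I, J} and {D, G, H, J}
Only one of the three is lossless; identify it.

Decomposition 3

Decomposition 1: common = {G}, closure = {G} → lossy.
Decomposition 2: common = {J}, closure = {I, J} → lossy.
Decomposition 3: common = {G, H, J}, closure = {C, D, F, G, H, I, J} → lossless.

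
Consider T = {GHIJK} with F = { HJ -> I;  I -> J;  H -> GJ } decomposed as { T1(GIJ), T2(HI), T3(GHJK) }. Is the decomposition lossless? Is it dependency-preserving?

Lossless test (chase): Rows 1 and 2 agree on I; apply I→J and equate their J entries. Rows 2 and 3 agree on H; apply H→GJ and equate their GJ entries. Rows 2 and 3 agree on HJ; apply HJ→I and equate their I entries. Row 3 is now all distinguished symbols — the join is lossless.
Dependency preservation: HJ → I is not contained in any single fragment, but the restricted closure of its left-hand side across the fragments still reaches the right-hand side; the remaining FDs each lie inside some fragment. All dependencies are preserved.

lossless and dependency-preserving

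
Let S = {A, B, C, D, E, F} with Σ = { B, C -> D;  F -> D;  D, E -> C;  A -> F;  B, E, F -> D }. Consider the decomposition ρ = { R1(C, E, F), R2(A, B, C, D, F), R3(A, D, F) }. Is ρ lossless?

No

Chase test. Columns are A, B, C, D, E, F; row i has aⱼ where attribute j ∈ Ri, else bᵢⱼ.
Initial tableau (one row per fragment):
  row 1: b11 b12 a3 b14 a5 a6
  row 2: a1 a2 a3 a4 b25 a6
  row 3: a1 b32 b33 a4 b35 a6
Rows 1 and 2 agree on F; apply F→D and equate their D entries.
No row becomes fully distinguished — the join is lossy.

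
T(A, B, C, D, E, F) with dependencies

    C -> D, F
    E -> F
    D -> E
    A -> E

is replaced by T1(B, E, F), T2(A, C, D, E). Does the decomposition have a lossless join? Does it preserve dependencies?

lossy but dependency-preserving

Lossless test: (E)⁺ = {E, F}, which is a superkey of neither fragment — lossy.
Dependency preservation: C → D, F is not contained in any single fragment, but the restricted closure of its left-hand side across the fragments still reaches the right-hand side; the remaining FDs each lie inside some fragment. All dependencies are preserved.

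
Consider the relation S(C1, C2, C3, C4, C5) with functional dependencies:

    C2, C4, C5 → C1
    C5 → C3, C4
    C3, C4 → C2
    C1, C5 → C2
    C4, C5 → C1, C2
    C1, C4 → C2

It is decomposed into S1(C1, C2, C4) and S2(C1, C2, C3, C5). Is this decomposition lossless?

No

Common attributes: S1 ∩ S2 = {C1, C2}.
No dependency enlarges {C1, C2}, so (C1, C2)⁺ = {C1, C2}.
The closure contains neither all of S1 = {C1, C2, C4} nor all of S2 = {C1, C2, C3, C5}, so the common attributes are not a superkey of either fragment. The join is lossy.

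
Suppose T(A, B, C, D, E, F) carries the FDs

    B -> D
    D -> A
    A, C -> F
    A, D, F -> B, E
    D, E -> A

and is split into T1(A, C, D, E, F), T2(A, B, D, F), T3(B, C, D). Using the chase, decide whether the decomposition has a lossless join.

Yes

Chase test. Columns are A, B, C, D, E, F; row i has aⱼ where attribute j ∈ Ti, else bᵢⱼ.
Initial tableau (one row per fragment):
  row 1: a1 b12 a3 a4 a5 a6
  row 2: a1 a2 b23 a4 b25 a6
  row 3: b31 a2 a3 a4 b35 b36
Rows 1 and 3 agree on D; apply D→A and equate their A entries.
Rows 1 and 3 agree on A, C; apply A, C→F and equate their F entries.
Rows 1 and 2 agree on A, D, F; apply A, D, F→B, E and equate their B, E entries.
Rows 1 and 3 agree on A, D, F; apply A, D, F→B, E and equate their B, E entries.
Row 1 is now all distinguished symbols — the join is lossless.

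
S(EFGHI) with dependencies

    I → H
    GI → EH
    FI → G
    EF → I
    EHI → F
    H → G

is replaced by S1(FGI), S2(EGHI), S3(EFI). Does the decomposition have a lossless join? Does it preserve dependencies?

lossless and dependency-preserving

Lossless test (chase): Rows 1 and 2 agree on I; apply I→H and equate their H entries. Rows 1 and 3 agree on I; apply I→H and equate their H entries. Rows 1 and 2 agree on GI; apply GI→EH and equate their EH entries. Rows 1 and 3 agree on FI; apply FI→G and equate their G entries. Rows 1 and 2 agree on EHI; apply EHI→F and equate their F entries. Row 1 is now all distinguished symbols — the join is lossless.
Dependency preservation: EHI → F is not contained in any single fragment, but the restricted closure of its left-hand side across the fragments still reaches the right-hand side; the remaining FDs each lie inside some fragment. All dependencies are preserved.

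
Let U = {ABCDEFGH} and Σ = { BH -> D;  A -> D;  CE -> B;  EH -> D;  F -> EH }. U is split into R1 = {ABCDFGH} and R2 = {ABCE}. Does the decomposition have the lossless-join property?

No

Common attributes: R1 ∩ R2 = {ABC}.
Closure of {ABC}: A → D applies, adding D. So (ABC)⁺ = {ABCD}.
The closure contains neither all of R1 = {ABCDFGH} nor all of R2 = {ABCE}, so the common attributes are not a superkey of either fragment. The join is lossy.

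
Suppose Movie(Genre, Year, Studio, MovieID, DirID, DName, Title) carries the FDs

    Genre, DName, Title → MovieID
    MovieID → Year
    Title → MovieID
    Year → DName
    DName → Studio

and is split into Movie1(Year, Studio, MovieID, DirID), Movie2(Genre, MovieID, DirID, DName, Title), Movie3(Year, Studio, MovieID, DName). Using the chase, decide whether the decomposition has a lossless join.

Yes

Chase test. Columns are Genre, Year, Studio, MovieID, DirID, DName, Title; row i has aⱼ where attribute j ∈ Moviei, else bᵢⱼ.
Initial tableau (one row per fragment):
  row 1: b11 a2 a3 a4 a5 b16 b17
  row 2: a1 b22 b23 a4 a5 a6 a7
  row 3: b31 a2 a3 a4 b35 a6 b37
Rows 1 and 2 agree on MovieID; apply MovieID→Year and equate their Year entries.
Rows 1 and 2 agree on Year; apply Year→DName and equate their DName entries.
Rows 1 and 2 agree on DName; apply DName→Studio and equate their Studio entries.
Row 2 is now all distinguished symbols — the join is lossless.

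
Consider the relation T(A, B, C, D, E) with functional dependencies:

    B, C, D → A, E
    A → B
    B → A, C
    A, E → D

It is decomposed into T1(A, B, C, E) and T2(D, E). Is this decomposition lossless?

Common attributes: T1 ∩ T2 = {E}.
No dependency enlarges {E}, so (E)⁺ = {E}.
The closure contains neither all of T1 = {A, B, C, E} nor all of T2 = {D, E}, so the common attributes are not a superkey of either fragment. The join is lossy.

No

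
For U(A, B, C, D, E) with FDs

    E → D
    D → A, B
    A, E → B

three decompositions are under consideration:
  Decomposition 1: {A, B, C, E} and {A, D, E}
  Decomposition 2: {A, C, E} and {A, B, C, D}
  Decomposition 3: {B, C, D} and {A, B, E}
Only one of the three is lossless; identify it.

Decomposition 1: common = {A, E}, closure = {A, B, D, E} → lossless.
Decomposition 2: common = {A, C}, closure = {A, C} → lossy.
Decomposition 3: common = {B}, closure = {B} → lossy.

Decomposition 1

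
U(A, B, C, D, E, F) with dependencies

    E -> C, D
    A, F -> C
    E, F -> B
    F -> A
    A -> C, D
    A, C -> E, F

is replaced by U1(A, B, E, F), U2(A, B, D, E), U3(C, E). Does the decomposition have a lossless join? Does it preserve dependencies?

Lossless test (chase): Rows 1 and 2 agree on E; apply E→C, D and equate their C, D entries. Rows 1 and 3 agree on E; apply E→C, D and equate their C, D entries. Rows 1 and 2 agree on A, C; apply A, C→E, F and equate their E, F entries. Row 1 is now all distinguished symbols — the join is lossless.
Dependency preservation: E → C, D; A, F → C; A → C, D; A, C → E, F are not contained in any single fragment, but the restricted closure of each left-hand side across the fragments still reaches the right-hand side; the remaining FDs each lie inside some fragment. All dependencies are preserved.

lossless and dependency-preserving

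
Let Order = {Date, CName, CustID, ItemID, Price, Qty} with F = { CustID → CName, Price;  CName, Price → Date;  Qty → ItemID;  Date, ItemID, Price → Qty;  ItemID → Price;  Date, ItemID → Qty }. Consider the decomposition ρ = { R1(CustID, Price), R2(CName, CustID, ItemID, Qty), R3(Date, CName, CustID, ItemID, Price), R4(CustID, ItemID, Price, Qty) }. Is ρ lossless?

Chase test. Columns are Date, CName, CustID, ItemID, Price, Qty; row i has aⱼ where attribute j ∈ Ri, else bᵢⱼ.
Initial tableau (one row per fragment):
  row 1: b11 b12 a3 b14 a5 b16
  row 2: b21 a2 a3 a4 b25 a6
  row 3: a1 a2 a3 a4 a5 b36
  row 4: b41 b42 a3 a4 a5 a6
Rows 1 and 2 agree on CustID; apply CustID→CName, Price and equate their CName, Price entries.
Rows 1 and 4 agree on CustID; apply CustID→CName, Price and equate their CName, Price entries.
Rows 1 and 2 agree on CName, Price; apply CName, Price→Date and equate their Date entries.
Rows 1 and 3 agree on CName, Price; apply CName, Price→Date and equate their Date entries.
Rows 1 and 4 agree on CName, Price; apply CName, Price→Date and equate their Date entries.
Rows 2 and 3 agree on Date, ItemID, Price; apply Date, ItemID, Price→Qty and equate their Qty entries.
Row 2 is now all distinguished symbols — the join is lossless.

Yes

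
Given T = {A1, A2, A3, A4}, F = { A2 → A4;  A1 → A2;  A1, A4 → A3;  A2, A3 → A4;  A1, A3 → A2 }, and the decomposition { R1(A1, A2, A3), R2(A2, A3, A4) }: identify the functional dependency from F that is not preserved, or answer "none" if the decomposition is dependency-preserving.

none

A2 → A4 lies within R2.
A1 → A2 lies within R1.
A1, A4 → A3: restricted closure across fragments reaches A3.
A2, A3 → A4 lies within R2.
A1, A3 → A2 lies within R1.
Every dependency is enforceable on the fragments, so the decomposition is dependency-preserving.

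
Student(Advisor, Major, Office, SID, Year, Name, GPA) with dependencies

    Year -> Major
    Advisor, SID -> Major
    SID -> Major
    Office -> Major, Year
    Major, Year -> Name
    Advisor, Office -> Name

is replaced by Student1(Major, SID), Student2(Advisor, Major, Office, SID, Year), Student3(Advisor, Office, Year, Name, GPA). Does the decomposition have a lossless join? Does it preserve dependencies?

Lossless test (chase): Rows 2 and 3 agree on Year; apply Year→Major and equate their Major entries. Rows 2 and 3 agree on Major, Year; apply Major, Year→Name and equate their Name entries. No row becomes fully distinguished — the join is lossy.
Dependency preservation: Major, Year → Name is not contained in any single fragment, but the restricted closure of its left-hand side across the fragments still reaches the right-hand side; the remaining FDs each lie inside some fragment. All dependencies are preserved.

lossy but dependency-preserving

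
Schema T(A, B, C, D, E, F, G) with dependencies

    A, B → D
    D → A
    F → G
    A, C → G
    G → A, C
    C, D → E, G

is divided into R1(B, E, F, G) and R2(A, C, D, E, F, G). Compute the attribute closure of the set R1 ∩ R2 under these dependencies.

A, C, E, F, G

R1 ∩ R2 = {E, F, G}.
G → A, C applies, adding A, C
Closure: {A, C, E, F, G}.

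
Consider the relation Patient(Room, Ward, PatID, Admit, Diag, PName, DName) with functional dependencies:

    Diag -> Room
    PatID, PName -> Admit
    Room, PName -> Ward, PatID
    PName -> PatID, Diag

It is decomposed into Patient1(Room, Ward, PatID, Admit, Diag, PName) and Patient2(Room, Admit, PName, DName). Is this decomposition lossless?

Common attributes: Patient1 ∩ Patient2 = {Room, Admit, PName}.
Closure of {Room, Admit, PName}: Room, PName → Ward, PatID applies, adding Ward, PatID; PName → PatID, Diag applies, adding Diag. So (Room, Admit, PName)⁺ = {Room, Ward, PatID, Admit, Diag, PName}.
This closure contains every attribute of Patient1, so Patient1 ∩ Patient2 → Patient1. The join is lossless.

Yes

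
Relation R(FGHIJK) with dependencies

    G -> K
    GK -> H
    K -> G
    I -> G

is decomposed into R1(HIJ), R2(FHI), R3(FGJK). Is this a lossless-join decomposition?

Chase test. Columns are FGHIJK; row i has aⱼ where attribute j ∈ Ri, else bᵢⱼ.
Initial tableau (one row per fragment):
  row 1: b11 b12 a3 a4 a5 b16
  row 2: a1 b22 a3 a4 b25 b26
  row 3: a1 a2 b33 b34 a5 a6
Rows 1 and 2 agree on I; apply I→G and equate their G entries.
Rows 1 and 2 agree on G; apply G→K and equate their K entries.
No row becomes fully distinguished — the join is lossy.

No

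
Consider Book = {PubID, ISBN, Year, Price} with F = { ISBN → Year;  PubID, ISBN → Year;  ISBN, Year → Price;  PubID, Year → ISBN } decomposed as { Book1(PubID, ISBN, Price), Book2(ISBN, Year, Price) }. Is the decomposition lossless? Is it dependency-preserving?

Lossless test: (ISBN, Price)⁺ = {ISBN, Year, Price}, which contains all of one fragment — lossless.
Dependency preservation: the restricted closure of {PubID, Year} across the fragments never reaches {ISBN}, so PubID, Year → ISBN cannot be enforced without a join — not preserved.

lossless but not dependency-preserving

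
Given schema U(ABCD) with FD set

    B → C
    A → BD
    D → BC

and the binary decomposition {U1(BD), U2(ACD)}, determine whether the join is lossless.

Yes

Common attributes: U1 ∩ U2 = {D}.
Closure of {D}: D → BC applies, adding BC. So (D)⁺ = {BCD}.
This closure contains every attribute of U1, so U1 ∩ U2 → U1. The join is lossless.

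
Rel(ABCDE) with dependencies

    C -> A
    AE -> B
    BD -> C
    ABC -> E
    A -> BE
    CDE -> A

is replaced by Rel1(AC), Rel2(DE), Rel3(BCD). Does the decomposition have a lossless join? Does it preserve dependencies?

Lossless test (chase): Rows 1 and 3 agree on C; apply C→A and equate their A entries. Rows 1 and 3 agree on A; apply A→BE and equate their BE entries. No row becomes fully distinguished — the join is lossy.
Dependency preservation: the restricted closure of {AE} across the fragments never reaches {B}, so AE → B cannot be enforced without a join — not preserved.

lossy and not dependency-preserving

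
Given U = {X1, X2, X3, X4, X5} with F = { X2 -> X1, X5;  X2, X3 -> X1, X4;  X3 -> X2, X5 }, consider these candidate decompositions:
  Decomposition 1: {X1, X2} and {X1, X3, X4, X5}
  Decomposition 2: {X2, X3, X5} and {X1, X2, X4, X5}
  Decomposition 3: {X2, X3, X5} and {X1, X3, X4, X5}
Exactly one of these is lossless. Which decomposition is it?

Decomposition 1: common = {X1}, closure = {X1} → lossy.
Decomposition 2: common = {X2, X5}, closure = {X1, X2, X5} → lossy.
Decomposition 3: common = {X3, X5}, closure = {X1, X2, X3, X4, X5} → lossless.

Decomposition 3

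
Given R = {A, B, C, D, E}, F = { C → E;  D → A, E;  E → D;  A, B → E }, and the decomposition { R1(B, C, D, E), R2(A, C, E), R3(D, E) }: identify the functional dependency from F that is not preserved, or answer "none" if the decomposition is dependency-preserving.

A, B → E

Check A, B → E: no single fragment contains all of {A, B, E}, and the restricted closure of {A, B} across the fragments never reaches {E}.
C → E is preserved.
D → A, E is preserved.
E → D is preserved.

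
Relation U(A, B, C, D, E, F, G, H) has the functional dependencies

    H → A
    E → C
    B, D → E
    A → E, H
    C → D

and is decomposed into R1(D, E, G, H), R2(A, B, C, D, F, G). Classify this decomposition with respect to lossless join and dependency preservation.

Lossless test: (D, G)⁺ = {D, G}, which is a superkey of neither fragment — lossy.
Dependency preservation: the restricted closure of {H} across the fragments never reaches {A}, so H → A cannot be enforced without a join — not preserved.

lossy and not dependency-preserving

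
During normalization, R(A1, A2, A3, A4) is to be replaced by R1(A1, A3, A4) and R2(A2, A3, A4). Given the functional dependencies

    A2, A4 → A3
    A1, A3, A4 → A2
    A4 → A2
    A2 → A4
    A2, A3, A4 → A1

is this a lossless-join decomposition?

Yes

Common attributes: R1 ∩ R2 = {A3, A4}.
Closure of {A3, A4}: A4 → A2 applies, adding A2; A2, A3, A4 → A1 applies, adding A1. So (A3, A4)⁺ = {A1, A2, A3, A4}.
This closure contains every attribute of R1, so R1 ∩ R2 → R1. The join is lossless.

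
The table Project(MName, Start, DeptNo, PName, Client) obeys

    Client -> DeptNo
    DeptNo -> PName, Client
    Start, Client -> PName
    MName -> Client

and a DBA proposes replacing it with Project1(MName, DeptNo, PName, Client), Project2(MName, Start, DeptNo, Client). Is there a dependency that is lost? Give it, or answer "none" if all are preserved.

Client → DeptNo lies within Project1.
DeptNo → PName, Client lies within Project1.
Start, Client → PName: restricted closure across fragments reaches PName.
MName → Client lies within Project1.
Every dependency is enforceable on the fragments, so the decomposition is dependency-preserving.

none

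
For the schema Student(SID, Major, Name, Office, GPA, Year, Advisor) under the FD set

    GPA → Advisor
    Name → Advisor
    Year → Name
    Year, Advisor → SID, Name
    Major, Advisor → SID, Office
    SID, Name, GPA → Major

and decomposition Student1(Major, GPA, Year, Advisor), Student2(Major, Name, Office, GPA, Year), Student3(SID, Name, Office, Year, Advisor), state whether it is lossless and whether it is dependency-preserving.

Lossless test (chase): Rows 1 and 2 agree on GPA; apply GPA→Advisor and equate their Advisor entries. Rows 1 and 2 agree on Year; apply Year→Name and equate their Name entries. Rows 1 and 2 agree on Year, Advisor; apply Year, Advisor→SID, Name and equate their SID, Name entries. Rows 1 and 3 agree on Year, Advisor; apply Year, Advisor→SID, Name and equate their SID, Name entries. Rows 1 and 2 agree on Major, Advisor; apply Major, Advisor→SID, Office and equate their SID, Office entries. Row 1 is now all distinguished symbols — the join is lossless.
Dependency preservation: the restricted closure of {Major, Advisor} across the fragments never reaches {SID, Office}, so Major, Advisor → SID, Office cannot be enforced without a join — not preserved.

lossless but not dependency-preserving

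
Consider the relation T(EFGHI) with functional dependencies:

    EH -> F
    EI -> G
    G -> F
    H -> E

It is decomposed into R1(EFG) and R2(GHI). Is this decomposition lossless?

No

Common attributes: R1 ∩ R2 = {G}.
Closure of {G}: G → F applies, adding F. So (G)⁺ = {FG}.
The closure contains neither all of R1 = {EFG} nor all of R2 = {GHI}, so the common attributes are not a superkey of either fragment. The join is lossy.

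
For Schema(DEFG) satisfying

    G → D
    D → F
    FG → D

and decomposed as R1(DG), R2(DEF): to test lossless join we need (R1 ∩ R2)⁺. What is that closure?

R1 ∩ R2 = {D}.
D → F applies, adding F
Closure: {DF}.

DF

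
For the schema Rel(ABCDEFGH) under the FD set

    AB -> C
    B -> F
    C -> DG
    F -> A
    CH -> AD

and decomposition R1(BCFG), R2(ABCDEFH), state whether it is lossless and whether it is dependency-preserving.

lossless and dependency-preserving

Lossless test: (BCF)⁺ = {ABCDFG}, which contains all of one fragment — lossless.
Dependency preservation: C → DG is not contained in any single fragment, but the restricted closure of its left-hand side across the fragments still reaches the right-hand side; the remaining FDs each lie inside some fragment. All dependencies are preserved.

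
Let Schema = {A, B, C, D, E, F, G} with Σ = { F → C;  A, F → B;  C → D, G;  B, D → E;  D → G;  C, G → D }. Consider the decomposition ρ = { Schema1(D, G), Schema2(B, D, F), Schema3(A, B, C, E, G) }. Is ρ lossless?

No

Chase test. Columns are A, B, C, D, E, F, G; row i has aⱼ where attribute j ∈ Schemai, else bᵢⱼ.
Initial tableau (one row per fragment):
  row 1: b11 b12 b13 a4 b15 b16 a7
  row 2: b21 a2 b23 a4 b25 a6 b27
  row 3: a1 a2 a3 b34 a5 b36 a7
Rows 1 and 2 agree on D; apply D→G and equate their G entries.
No row becomes fully distinguished — the join is lossy.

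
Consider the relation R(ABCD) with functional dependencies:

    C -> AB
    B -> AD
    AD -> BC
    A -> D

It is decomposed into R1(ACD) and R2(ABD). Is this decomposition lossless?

Yes

Common attributes: R1 ∩ R2 = {AD}.
Closure of {AD}: AD → BC applies, adding BC. So (AD)⁺ = {ABCD}.
This closure contains every attribute of R1, so R1 ∩ R2 → R1. The join is lossless.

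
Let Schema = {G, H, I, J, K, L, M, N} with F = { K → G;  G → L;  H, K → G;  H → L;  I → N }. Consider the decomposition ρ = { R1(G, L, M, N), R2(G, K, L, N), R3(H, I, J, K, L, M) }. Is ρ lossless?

Chase test. Columns are G, H, I, J, K, L, M, N; row i has aⱼ where attribute j ∈ Ri, else bᵢⱼ.
Initial tableau (one row per fragment):
  row 1: a1 b12 b13 b14 b15 a6 a7 a8
  row 2: a1 b22 b23 b24 a5 a6 b27 a8
  row 3: b31 a2 a3 a4 a5 a6 a7 b38
Rows 2 and 3 agree on K; apply K→G and equate their G entries.
No row becomes fully distinguished — the join is lossy.

No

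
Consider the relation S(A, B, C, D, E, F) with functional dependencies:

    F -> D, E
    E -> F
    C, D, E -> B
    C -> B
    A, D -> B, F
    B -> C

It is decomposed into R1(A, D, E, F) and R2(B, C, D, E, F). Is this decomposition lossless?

Common attributes: R1 ∩ R2 = {D, E, F}.
No dependency enlarges {D, E, F}, so (D, E, F)⁺ = {D, E, F}.
The closure contains neither all of R1 = {A, D, E, F} nor all of R2 = {B, C, D, E, F}, so the common attributes are not a superkey of either fragment. The join is lossy.

No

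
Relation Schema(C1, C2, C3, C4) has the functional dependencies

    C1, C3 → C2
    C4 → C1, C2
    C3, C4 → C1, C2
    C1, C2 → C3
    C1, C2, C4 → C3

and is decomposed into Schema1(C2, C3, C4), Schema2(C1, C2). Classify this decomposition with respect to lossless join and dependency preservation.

Lossless test: (C2)⁺ = {C2}, which is a superkey of neither fragment — lossy.
Dependency preservation: the restricted closure of {C1, C3} across the fragments never reaches {C2}, so C1, C3 → C2 cannot be enforced without a join — not preserved.

lossy and not dependency-preserving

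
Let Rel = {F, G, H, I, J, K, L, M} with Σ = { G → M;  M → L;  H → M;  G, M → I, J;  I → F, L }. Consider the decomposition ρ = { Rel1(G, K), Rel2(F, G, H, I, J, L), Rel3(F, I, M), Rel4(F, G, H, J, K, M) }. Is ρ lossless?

Chase test. Columns are F, G, H, I, J, K, L, M; row i has aⱼ where attribute j ∈ Reli, else bᵢⱼ.
Initial tableau (one row per fragment):
  row 1: b11 a2 b13 b14 b15 a6 b17 b18
  row 2: a1 a2 a3 a4 a5 b26 a7 b28
  row 3: a1 b32 b33 a4 b35 b36 b37 a8
  row 4: a1 a2 a3 b44 a5 a6 b47 a8
Rows 1 and 2 agree on G; apply G→M and equate their M entries.
Rows 1 and 4 agree on G; apply G→M and equate their M entries.
Rows 1 and 2 agree on M; apply M→L and equate their L entries.
Rows 1 and 3 agree on M; apply M→L and equate their L entries.
Rows 1 and 4 agree on M; apply M→L and equate their L entries.
Rows 1 and 2 agree on G, M; apply G, M→I, J and equate their I, J entries.
Rows 1 and 4 agree on G, M; apply G, M→I, J and equate their I, J entries.
Rows 1 and 2 agree on I; apply I→F, L and equate their F, L entries.
Row 4 is now all distinguished symbols — the join is lossless.

Yes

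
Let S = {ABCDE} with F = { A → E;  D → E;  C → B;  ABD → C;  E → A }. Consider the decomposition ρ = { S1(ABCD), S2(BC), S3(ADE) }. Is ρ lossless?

Chase test. Columns are ABCDE; row i has aⱼ where attribute j ∈ Si, else bᵢⱼ.
Initial tableau (one row per fragment):
  row 1: a1 a2 a3 a4 b15
  row 2: b21 a2 a3 b24 b25
  row 3: a1 b32 b33 a4 a5
Rows 1 and 3 agree on A; apply A→E and equate their E entries.
Row 1 is now all distinguished symbols — the join is lossless.

Yes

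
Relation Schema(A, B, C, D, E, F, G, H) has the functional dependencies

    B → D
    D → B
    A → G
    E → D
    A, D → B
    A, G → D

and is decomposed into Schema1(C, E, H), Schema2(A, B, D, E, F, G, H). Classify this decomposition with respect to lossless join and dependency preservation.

lossy but dependency-preserving

Lossless test: (E, H)⁺ = {B, D, E, H}, which is a superkey of neither fragment — lossy.
Dependency preservation: every FD's attributes lie within a single fragment, so each can be enforced locally — preserved.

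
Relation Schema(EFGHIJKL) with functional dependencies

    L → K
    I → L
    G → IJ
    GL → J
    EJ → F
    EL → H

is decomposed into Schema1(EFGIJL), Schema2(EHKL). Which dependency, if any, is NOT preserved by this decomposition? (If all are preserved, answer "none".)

none

L → K lies within Schema2.
I → L lies within Schema1.
G → IJ lies within Schema1.
GL → J lies within Schema1.
EJ → F lies within Schema1.
EL → H lies within Schema2.
Every dependency is enforceable on the fragments, so the decomposition is dependency-preserving.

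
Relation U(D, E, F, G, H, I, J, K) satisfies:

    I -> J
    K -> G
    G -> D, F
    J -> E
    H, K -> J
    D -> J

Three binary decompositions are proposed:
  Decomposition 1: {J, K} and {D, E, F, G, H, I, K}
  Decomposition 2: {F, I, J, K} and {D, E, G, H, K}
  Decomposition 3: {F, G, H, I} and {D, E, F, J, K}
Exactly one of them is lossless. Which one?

Decomposition 1

Decomposition 1: common = {K}, closure = {D, E, F, G, J, K} → lossless.
Decomposition 2: common = {K}, closure = {D, E, F, G, J, K} → lossy.
Decomposition 3: common = {F}, closure = {F} → lossy.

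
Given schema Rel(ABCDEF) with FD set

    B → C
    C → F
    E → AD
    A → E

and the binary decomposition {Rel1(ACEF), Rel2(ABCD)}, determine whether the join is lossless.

Yes

Common attributes: Rel1 ∩ Rel2 = {AC}.
Closure of {AC}: C → F applies, adding F; A → E applies, adding E; E → AD applies, adding D. So (AC)⁺ = {ACDEF}.
This closure contains every attribute of Rel1, so Rel1 ∩ Rel2 → Rel1. The join is lossless.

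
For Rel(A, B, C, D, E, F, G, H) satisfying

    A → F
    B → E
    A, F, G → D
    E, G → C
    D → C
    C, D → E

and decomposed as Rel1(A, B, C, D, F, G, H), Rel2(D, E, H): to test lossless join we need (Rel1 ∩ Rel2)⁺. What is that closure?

Rel1 ∩ Rel2 = {D, H}.
D → C applies, adding C
C, D → E applies, adding E
Closure: {C, D, E, H}.

C, D, E, H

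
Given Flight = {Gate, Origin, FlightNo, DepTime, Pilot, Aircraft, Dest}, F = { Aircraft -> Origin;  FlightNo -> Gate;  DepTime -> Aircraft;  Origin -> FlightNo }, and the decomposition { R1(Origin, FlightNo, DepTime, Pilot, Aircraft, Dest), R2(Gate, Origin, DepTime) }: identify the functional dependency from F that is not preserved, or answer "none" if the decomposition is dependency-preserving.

FlightNo -> Gate

Check FlightNo → Gate: no single fragment contains all of {Gate, FlightNo}, and the restricted closure of {FlightNo} across the fragments never reaches {Gate}.
Aircraft → Origin is preserved.
DepTime → Aircraft is preserved.
Origin → FlightNo is preserved.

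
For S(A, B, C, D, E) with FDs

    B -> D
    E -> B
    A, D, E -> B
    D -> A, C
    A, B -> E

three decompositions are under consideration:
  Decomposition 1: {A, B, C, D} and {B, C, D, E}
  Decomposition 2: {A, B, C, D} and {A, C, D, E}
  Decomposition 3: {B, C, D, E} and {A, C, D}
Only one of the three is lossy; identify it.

Decomposition 2

Decomposition 1: common = {B, C, D}, closure = {A, B, C, D, E} → lossless.
Decomposition 2: common = {A, C, D}, closure = {A, C, D} → lossy.
Decomposition 3: common = {C, D}, closure = {A, C, D} → lossless.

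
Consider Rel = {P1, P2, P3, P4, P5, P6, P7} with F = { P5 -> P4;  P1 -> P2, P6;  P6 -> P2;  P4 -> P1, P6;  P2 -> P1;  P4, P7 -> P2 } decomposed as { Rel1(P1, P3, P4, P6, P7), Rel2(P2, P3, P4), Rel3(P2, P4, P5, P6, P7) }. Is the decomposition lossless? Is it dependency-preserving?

lossy but dependency-preserving

Lossless test (chase): Rows 1 and 3 agree on P6; apply P6→P2 and equate their P2 entries. Rows 1 and 2 agree on P4; apply P4→P1, P6 and equate their P1, P6 entries. Rows 1 and 3 agree on P4; apply P4→P1, P6 and equate their P1, P6 entries. No row becomes fully distinguished — the join is lossy.
Dependency preservation: P1 → P2, P6; P2 → P1 are not contained in any single fragment, but the restricted closure of each left-hand side across the fragments still reaches the right-hand side; the remaining FDs each lie inside some fragment. All dependencies are preserved.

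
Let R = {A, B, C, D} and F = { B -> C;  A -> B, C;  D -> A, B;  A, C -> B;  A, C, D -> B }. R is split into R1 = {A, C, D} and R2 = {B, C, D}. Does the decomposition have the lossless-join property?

Yes

Common attributes: R1 ∩ R2 = {C, D}.
Closure of {C, D}: D → A, B applies, adding A, B. So (C, D)⁺ = {A, B, C, D}.
This closure contains every attribute of R1, so R1 ∩ R2 → R1. The join is lossless.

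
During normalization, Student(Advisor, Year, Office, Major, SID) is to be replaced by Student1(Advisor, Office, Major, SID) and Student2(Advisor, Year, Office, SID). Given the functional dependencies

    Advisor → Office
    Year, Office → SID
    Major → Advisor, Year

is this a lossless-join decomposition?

Common attributes: Student1 ∩ Student2 = {Advisor, Office, SID}.
No dependency enlarges {Advisor, Office, SID}, so (Advisor, Office, SID)⁺ = {Advisor, Office, SID}.
The closure contains neither all of Student1 = {Advisor, Office, Major, SID} nor all of Student2 = {Advisor, Year, Office, SID}, so the common attributes are not a superkey of either fragment. The join is lossy.

No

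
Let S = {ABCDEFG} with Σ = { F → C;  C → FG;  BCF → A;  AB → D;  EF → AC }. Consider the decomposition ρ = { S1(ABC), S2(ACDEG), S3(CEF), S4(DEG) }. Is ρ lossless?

Chase test. Columns are ABCDEFG; row i has aⱼ where attribute j ∈ Si, else bᵢⱼ.
Initial tableau (one row per fragment):
  row 1: a1 a2 a3 b14 b15 b16 b17
  row 2: a1 b22 a3 a4 a5 b26 a7
  row 3: b31 b32 a3 b34 a5 a6 b37
  row 4: b41 b42 b43 a4 a5 b46 a7
Rows 1 and 2 agree on C; apply C→FG and equate their FG entries.
Rows 1 and 3 agree on C; apply C→FG and equate their FG entries.
Rows 2 and 3 agree on EF; apply EF→AC and equate their AC entries.
No row becomes fully distinguished — the join is lossy.

No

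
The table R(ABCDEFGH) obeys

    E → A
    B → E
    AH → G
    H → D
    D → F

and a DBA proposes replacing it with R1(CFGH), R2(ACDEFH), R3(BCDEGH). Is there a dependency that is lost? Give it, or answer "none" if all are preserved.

AH → G

Check AH → G: no single fragment contains all of {AGH}, and the restricted closure of {AH} across the fragments never reaches {G}.
E → A is preserved.
B → E is preserved.
H → D is preserved.
D → F is preserved.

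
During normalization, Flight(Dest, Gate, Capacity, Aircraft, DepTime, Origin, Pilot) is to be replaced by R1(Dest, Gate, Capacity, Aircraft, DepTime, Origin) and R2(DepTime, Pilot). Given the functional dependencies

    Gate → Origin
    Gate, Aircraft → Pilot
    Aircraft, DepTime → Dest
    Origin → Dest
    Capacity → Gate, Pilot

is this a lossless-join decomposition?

No

Common attributes: R1 ∩ R2 = {DepTime}.
No dependency enlarges {DepTime}, so (DepTime)⁺ = {DepTime}.
The closure contains neither all of R1 = {Dest, Gate, Capacity, Aircraft, DepTime, Origin} nor all of R2 = {DepTime, Pilot}, so the common attributes are not a superkey of either fragment. The join is lossy.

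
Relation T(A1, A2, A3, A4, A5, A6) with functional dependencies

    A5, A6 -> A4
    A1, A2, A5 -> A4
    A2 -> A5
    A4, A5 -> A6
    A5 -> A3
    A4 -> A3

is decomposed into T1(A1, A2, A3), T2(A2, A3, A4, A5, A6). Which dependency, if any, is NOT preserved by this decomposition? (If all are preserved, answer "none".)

A1, A2, A5 -> A4

Check A1, A2, A5 → A4: no single fragment contains all of {A1, A2, A4, A5}, and the restricted closure of {A1, A2, A5} across the fragments never reaches {A4}.
A5, A6 → A4 is preserved.
A2 → A5 is preserved.
A4, A5 → A6 is preserved.
A5 → A3 is preserved.
A4 → A3 is preserved.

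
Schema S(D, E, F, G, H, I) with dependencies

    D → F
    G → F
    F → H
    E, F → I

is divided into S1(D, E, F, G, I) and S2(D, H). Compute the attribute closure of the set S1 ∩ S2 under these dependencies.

S1 ∩ S2 = {D}.
D → F applies, adding F
F → H applies, adding H
Closure: {D, F, H}.

D, F, H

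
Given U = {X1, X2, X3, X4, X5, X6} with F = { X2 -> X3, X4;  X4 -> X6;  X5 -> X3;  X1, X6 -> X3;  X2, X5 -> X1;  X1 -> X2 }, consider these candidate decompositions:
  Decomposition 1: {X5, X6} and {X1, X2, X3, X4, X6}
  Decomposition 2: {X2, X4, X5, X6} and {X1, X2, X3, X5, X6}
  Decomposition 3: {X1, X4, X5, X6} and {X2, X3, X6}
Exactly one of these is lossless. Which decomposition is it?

Decomposition 1: common = {X6}, closure = {X6} → lossy.
Decomposition 2: common = {X2, X5, X6}, closure = {X1, X2, X3, X4, X5, X6} → lossless.
Decomposition 3: common = {X6}, closure = {X6} → lossy.

Decomposition 2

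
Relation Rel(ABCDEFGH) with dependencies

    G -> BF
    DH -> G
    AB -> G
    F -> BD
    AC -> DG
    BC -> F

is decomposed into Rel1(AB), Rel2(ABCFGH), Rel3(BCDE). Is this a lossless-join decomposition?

Chase test. Columns are ABCDEFGH; row i has aⱼ where attribute j ∈ Reli, else bᵢⱼ.
Initial tableau (one row per fragment):
  row 1: a1 a2 b13 b14 b15 b16 b17 b18
  row 2: a1 a2 a3 b24 b25 a6 a7 a8
  row 3: b31 a2 a3 a4 a5 b36 b37 b38
Rows 1 and 2 agree on AB; apply AB→G and equate their G entries.
Rows 2 and 3 agree on BC; apply BC→F and equate their F entries.
Rows 1 and 2 agree on G; apply G→BF and equate their BF entries.
Rows 1 and 2 agree on F; apply F→BD and equate their BD entries.
Rows 1 and 3 agree on F; apply F→BD and equate their BD entries.
No row becomes fully distinguished — the join is lossy.

No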